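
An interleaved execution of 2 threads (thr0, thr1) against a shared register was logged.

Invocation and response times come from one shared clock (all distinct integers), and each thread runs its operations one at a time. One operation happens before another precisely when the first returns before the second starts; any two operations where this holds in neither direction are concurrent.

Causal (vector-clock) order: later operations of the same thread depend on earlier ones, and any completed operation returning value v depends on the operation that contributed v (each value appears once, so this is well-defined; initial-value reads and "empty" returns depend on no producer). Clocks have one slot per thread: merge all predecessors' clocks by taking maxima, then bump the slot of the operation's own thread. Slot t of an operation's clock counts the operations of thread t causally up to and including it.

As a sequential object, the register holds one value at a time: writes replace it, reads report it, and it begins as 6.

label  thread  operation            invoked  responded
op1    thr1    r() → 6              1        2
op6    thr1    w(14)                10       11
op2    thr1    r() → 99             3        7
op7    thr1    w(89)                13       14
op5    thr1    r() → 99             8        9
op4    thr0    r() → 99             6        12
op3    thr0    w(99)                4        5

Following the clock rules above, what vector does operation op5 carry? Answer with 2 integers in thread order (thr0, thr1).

op1, invoked 1, has no incoming edges; only thr1's bump applies → (0, 1)
op3, invoked 4, has no incoming edges; only thr0's bump applies → (1, 0)
from VC(op3)=(1, 0), op4 (invoked 6) maxes components and bumps thr0 → (2, 0)
from VC(op1)=(0, 1), VC(op3)=(1, 0), op2 (invoked 3) maxes components and bumps thr1 → (1, 2)
from VC(op2)=(1, 2), VC(op3)=(1, 0), op5 (invoked 8) maxes components and bumps thr1 → (1, 3)
from VC(op5)=(1, 3), op6 (invoked 10) maxes components and bumps thr1 → (1, 4)
from VC(op6)=(1, 4), op7 (invoked 13) maxes components and bumps thr1 → (1, 5)
target: VC(op5) = (1, 3)

(1, 3)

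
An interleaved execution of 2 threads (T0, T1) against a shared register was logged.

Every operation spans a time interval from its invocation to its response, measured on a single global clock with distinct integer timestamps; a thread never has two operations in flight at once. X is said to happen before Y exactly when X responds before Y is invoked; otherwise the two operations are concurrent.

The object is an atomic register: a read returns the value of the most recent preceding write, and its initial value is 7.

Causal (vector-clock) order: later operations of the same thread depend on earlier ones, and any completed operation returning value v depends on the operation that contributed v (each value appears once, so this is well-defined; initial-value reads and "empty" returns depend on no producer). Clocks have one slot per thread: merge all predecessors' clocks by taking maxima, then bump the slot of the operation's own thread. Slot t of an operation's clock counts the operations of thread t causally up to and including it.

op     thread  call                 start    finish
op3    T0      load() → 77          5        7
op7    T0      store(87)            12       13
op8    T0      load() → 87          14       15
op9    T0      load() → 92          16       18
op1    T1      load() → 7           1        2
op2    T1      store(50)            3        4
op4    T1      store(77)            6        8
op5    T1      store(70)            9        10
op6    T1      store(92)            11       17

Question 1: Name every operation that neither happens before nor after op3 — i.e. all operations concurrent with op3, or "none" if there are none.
Answer: op4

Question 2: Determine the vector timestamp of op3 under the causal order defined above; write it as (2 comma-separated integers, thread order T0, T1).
Answer: (1, 3)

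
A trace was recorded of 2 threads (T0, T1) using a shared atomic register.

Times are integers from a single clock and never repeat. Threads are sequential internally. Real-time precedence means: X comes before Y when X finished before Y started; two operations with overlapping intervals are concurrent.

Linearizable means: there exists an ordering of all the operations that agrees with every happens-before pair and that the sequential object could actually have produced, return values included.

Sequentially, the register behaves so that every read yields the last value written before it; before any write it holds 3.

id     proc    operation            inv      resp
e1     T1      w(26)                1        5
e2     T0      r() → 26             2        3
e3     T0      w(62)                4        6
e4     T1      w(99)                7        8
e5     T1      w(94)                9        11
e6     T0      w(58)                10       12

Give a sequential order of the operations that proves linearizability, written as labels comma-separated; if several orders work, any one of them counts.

1. e1 w(26), leaving value 26
2. e2 r() → 26, leaving value 26
3. e3 w(62), leaving value 62
4. e4 w(99), leaving value 99
5. e5 w(94), leaving value 94
6. e6 w(58), leaving value 58

e1, e2, e3, e4, e5, e6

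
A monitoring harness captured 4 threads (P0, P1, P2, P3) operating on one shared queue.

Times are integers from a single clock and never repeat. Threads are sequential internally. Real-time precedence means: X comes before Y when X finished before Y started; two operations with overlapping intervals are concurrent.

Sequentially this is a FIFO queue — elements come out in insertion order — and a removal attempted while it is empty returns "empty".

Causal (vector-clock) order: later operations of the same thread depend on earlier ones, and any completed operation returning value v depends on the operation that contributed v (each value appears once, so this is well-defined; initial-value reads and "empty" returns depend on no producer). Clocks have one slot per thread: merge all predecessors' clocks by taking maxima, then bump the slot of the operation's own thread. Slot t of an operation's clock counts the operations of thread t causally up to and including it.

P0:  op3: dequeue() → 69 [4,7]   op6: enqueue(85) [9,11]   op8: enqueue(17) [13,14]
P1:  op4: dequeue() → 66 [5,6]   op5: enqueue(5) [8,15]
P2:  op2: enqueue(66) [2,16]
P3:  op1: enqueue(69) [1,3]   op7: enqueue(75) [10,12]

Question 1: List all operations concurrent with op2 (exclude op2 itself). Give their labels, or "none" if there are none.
Answer: op1, op3, op4, op5, op6, op7, op8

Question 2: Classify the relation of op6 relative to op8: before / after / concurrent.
Answer: before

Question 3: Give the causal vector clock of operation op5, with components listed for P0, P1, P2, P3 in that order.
Answer: (0, 2, 1, 0)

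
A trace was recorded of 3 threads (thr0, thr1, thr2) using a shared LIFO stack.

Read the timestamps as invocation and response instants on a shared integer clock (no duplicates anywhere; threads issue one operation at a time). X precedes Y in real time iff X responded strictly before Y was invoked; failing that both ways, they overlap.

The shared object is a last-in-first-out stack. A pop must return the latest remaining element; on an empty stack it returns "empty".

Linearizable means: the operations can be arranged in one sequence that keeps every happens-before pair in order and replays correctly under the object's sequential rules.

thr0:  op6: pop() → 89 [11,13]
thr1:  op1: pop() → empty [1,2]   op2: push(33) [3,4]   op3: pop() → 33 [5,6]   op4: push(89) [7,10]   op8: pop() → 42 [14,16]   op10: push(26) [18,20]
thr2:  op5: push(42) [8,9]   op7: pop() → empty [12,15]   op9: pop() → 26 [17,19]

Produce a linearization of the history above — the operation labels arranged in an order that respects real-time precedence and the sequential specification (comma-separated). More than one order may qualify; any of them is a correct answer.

op1, op2, op3, op5, op4, op6, op8, op7, op10, op9

step 1: op1 pop() → empty — stack <>
step 2: op2 push(33) — stack <33>
step 3: op3 pop() → 33 — stack <>
step 4: op5 push(42) — stack <42>
step 5: op4 push(89) — stack <42,89>
step 6: op6 pop() → 89 — stack <42>
step 7: op8 pop() → 42 — stack <>
step 8: op7 pop() → empty — stack <>
step 9: op10 push(26) — stack <26>
step 10: op9 pop() → 26 — stack <>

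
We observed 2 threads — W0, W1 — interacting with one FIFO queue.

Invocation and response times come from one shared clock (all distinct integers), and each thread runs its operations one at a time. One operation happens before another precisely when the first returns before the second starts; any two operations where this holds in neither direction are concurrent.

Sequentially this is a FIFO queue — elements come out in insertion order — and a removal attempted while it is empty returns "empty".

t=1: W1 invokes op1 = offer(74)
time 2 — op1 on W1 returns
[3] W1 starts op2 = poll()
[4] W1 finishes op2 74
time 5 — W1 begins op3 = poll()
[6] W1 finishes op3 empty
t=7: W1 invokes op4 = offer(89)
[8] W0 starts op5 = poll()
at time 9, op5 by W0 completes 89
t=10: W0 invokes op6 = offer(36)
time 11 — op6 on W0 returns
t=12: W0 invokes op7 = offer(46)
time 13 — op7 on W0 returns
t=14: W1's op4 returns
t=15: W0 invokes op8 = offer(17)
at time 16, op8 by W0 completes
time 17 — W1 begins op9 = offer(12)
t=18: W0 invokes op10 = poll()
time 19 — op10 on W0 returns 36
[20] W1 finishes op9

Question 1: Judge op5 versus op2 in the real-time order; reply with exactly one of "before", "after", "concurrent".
Answer: after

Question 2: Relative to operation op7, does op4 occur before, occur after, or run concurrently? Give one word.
Answer: concurrent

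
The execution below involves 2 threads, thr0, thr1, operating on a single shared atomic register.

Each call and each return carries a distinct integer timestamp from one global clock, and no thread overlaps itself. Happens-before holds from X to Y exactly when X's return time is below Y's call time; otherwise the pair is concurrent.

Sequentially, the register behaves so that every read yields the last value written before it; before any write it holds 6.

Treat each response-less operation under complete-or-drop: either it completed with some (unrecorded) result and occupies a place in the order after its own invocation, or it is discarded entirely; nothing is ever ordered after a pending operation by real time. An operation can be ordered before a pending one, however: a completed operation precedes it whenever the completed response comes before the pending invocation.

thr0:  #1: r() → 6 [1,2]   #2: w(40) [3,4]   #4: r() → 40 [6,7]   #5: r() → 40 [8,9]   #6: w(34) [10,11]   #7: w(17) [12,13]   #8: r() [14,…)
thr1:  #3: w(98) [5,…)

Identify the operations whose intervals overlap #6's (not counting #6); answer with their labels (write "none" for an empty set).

#6 spans [10,11]: anything still running between times 10 and 11 counts as concurrent
#1 [1,2]: before
#2 [3,4]: before
#3 [5,…): concurrent
#4 [6,7]: before
#5 [8,9]: before
#7 [12,13]: after
#8 [14,…): after

#3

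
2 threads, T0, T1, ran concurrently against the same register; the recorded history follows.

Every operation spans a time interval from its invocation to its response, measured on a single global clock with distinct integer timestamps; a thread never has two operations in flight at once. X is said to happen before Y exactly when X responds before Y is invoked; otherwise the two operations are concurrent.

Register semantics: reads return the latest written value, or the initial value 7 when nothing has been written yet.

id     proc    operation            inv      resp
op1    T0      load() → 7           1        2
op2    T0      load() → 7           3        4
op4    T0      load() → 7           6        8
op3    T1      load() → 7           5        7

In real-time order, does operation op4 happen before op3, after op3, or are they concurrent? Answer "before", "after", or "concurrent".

concurrent

op4 spans [6,8], op3 spans [5,7]
the intervals overlap in both directions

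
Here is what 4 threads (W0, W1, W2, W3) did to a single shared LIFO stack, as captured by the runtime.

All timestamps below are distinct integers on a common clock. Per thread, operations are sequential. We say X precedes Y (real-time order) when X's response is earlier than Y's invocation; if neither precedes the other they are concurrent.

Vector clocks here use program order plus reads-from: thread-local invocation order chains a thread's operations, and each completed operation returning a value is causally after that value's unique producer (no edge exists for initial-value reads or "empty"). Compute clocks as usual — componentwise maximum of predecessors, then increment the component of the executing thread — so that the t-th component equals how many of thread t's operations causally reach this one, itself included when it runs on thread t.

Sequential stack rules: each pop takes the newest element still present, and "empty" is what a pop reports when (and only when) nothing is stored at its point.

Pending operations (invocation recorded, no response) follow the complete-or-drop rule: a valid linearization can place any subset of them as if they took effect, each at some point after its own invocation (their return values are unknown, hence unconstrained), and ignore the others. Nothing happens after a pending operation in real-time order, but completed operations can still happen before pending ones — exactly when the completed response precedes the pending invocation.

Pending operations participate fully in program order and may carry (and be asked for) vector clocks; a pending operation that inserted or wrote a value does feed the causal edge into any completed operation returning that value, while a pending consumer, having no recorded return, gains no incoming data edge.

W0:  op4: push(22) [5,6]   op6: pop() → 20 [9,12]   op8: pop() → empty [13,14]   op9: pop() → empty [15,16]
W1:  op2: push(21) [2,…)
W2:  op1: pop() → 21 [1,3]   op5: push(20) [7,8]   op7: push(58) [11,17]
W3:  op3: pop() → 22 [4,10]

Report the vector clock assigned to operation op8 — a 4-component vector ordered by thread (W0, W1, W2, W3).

(3, 1, 2, 0)

invoked at 2, op2 has no predecessors; its own W1 bump gives (0, 1, 0, 0)
invoked at 5, op4 has no predecessors; its own W0 bump gives (1, 0, 0, 0)
invoked at 1, op1 merges VC(op2)=(0, 1, 0, 0) and bumps W2's slot → (0, 1, 1, 0)
invoked at 4, op3 merges VC(op4)=(1, 0, 0, 0) and bumps W3's slot → (1, 0, 0, 1)
invoked at 7, op5 merges VC(op1)=(0, 1, 1, 0) and bumps W2's slot → (0, 1, 2, 0)
invoked at 11, op7 merges VC(op5)=(0, 1, 2, 0) and bumps W2's slot → (0, 1, 3, 0)
invoked at 9, op6 merges VC(op4)=(1, 0, 0, 0), VC(op5)=(0, 1, 2, 0) and bumps W0's slot → (2, 1, 2, 0)
invoked at 13, op8 merges VC(op6)=(2, 1, 2, 0) and bumps W0's slot → (3, 1, 2, 0)
invoked at 15, op9 merges VC(op8)=(3, 1, 2, 0) and bumps W0's slot → (4, 1, 2, 0)
target: VC(op8) = (3, 1, 2, 0)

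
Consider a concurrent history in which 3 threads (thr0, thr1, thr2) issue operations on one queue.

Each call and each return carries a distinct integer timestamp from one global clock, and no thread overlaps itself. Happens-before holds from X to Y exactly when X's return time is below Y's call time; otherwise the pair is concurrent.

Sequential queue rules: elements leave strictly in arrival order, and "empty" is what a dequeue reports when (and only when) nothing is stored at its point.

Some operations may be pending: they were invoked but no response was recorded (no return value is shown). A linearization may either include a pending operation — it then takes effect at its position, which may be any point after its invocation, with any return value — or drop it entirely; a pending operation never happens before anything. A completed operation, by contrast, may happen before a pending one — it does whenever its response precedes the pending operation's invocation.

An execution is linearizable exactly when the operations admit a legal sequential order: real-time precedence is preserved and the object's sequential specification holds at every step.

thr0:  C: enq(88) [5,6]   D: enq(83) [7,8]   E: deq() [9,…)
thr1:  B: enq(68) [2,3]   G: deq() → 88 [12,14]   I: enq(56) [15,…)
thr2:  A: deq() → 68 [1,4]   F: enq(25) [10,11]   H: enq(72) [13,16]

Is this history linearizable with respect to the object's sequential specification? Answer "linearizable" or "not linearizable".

linearizable

a witness: B, A, C, D, F, G, E, H
after step 1 (B enq(68)): queue <68>
after step 2 (A deq() → 68): queue <>
after step 3 (C enq(88)): queue <88>
after step 4 (D enq(83)): queue <88,83>
after step 5 (F enq(25)): queue <88,83,25>
after step 6 (G deq() → 88): queue <83,25>
after step 7 (E deq() (pending, included)): queue <25>
after step 8 (H enq(72)): queue <25,72>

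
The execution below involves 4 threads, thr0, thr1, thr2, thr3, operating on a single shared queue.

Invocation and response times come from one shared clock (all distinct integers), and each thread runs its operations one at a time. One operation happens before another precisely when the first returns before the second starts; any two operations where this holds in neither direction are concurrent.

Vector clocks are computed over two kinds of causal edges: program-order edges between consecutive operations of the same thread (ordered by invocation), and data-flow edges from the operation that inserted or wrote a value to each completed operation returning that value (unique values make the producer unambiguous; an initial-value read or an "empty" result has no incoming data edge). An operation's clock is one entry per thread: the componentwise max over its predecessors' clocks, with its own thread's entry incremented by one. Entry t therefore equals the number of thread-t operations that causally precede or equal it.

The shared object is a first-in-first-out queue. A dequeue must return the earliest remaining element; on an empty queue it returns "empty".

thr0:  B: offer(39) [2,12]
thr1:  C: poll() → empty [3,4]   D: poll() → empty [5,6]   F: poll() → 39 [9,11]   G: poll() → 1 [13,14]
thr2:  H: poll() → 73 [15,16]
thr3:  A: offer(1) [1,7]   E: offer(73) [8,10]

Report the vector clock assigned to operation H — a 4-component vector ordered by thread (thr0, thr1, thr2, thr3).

invoked at 1, A has no predecessors; its own thr3 bump gives (0, 0, 0, 1)
invoked at 3, C has no predecessors; its own thr1 bump gives (0, 1, 0, 0)
invoked at 2, B has no predecessors; its own thr0 bump gives (1, 0, 0, 0)
VC(E, invoked at 8): max of VC(A)=(0, 0, 0, 1), then +1 on thread thr3 → (0, 0, 0, 2)
VC(D, invoked at 5): max of VC(C)=(0, 1, 0, 0), then +1 on thread thr1 → (0, 2, 0, 0)
VC(H, invoked at 15): max of VC(E)=(0, 0, 0, 2), then +1 on thread thr2 → (0, 0, 1, 2)
VC(F, invoked at 9): max of VC(B)=(1, 0, 0, 0), VC(D)=(0, 2, 0, 0), then +1 on thread thr1 → (1, 3, 0, 0)
VC(G, invoked at 13): max of VC(A)=(0, 0, 0, 1), VC(F)=(1, 3, 0, 0), then +1 on thread thr1 → (1, 4, 0, 1)
target: VC(H) = (0, 0, 1, 2)

(0, 0, 1, 2)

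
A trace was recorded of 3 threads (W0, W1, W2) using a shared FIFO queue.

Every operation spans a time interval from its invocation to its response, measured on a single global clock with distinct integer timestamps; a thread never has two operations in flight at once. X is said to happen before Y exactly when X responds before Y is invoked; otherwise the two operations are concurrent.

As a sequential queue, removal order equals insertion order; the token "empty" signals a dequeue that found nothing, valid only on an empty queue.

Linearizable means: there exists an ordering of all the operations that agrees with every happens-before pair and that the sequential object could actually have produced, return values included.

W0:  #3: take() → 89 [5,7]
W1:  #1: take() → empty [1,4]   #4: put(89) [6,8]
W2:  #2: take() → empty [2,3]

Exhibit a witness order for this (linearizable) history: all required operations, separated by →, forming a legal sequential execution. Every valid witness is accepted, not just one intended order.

1. #1 take() → empty, leaving queue <>
2. #2 take() → empty, leaving queue <>
3. #4 put(89), leaving queue <89>
4. #3 take() → 89, leaving queue <>

#1 → #2 → #4 → #3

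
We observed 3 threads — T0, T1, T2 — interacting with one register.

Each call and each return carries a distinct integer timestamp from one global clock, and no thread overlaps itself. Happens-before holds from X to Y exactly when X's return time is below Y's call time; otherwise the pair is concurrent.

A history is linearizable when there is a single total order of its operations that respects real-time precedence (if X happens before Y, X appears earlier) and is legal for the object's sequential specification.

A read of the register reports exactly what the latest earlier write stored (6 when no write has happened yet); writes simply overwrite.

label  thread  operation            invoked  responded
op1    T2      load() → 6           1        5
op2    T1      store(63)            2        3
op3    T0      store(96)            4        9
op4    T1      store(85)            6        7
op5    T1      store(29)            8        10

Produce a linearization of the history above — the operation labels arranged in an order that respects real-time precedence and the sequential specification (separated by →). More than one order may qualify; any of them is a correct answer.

step 1: op1 load() → 6 — value 6
step 2: op2 store(63) — value 63
step 3: op3 store(96) — value 96
step 4: op4 store(85) — value 85
step 5: op5 store(29) — value 29

op1 → op2 → op3 → op4 → op5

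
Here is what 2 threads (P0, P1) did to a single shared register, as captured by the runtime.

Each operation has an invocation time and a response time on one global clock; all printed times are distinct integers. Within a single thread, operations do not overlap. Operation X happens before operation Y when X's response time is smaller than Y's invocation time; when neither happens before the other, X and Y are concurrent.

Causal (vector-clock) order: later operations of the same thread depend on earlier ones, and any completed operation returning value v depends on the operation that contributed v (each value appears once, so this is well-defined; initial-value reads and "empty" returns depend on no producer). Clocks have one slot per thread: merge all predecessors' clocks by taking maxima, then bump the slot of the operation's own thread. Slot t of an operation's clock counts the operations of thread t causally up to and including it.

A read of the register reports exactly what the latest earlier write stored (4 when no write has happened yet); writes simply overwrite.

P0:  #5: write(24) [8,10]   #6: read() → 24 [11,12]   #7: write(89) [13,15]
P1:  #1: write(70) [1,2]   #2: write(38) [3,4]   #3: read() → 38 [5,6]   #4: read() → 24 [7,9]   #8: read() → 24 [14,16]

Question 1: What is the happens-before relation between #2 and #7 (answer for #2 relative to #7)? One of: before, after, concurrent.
before

#2 spans [3,4], #7 spans [13,15]
resp(#2)=4 < inv(#7)=13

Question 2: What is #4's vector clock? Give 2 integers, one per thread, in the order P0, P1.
(1, 4)

#1 (invocation 1): nothing precedes it; P1's component alone gives (0, 1)
#5 (invocation 8): nothing precedes it; P0's component alone gives (1, 0)
VC(#2, invoked at 3): max of VC(#1)=(0, 1), then +1 on thread P1 → (0, 2)
VC(#6, invoked at 11): max of VC(#5)=(1, 0), then +1 on thread P0 → (2, 0)
VC(#3, invoked at 5): max of VC(#2)=(0, 2), then +1 on thread P1 → (0, 3)
VC(#7, invoked at 13): max of VC(#6)=(2, 0), then +1 on thread P0 → (3, 0)
VC(#4, invoked at 7): max of VC(#3)=(0, 3), VC(#5)=(1, 0), then +1 on thread P1 → (1, 4)
VC(#8, invoked at 14): max of VC(#4)=(1, 4), VC(#5)=(1, 0), then +1 on thread P1 → (1, 5)
target: VC(#4) = (1, 4)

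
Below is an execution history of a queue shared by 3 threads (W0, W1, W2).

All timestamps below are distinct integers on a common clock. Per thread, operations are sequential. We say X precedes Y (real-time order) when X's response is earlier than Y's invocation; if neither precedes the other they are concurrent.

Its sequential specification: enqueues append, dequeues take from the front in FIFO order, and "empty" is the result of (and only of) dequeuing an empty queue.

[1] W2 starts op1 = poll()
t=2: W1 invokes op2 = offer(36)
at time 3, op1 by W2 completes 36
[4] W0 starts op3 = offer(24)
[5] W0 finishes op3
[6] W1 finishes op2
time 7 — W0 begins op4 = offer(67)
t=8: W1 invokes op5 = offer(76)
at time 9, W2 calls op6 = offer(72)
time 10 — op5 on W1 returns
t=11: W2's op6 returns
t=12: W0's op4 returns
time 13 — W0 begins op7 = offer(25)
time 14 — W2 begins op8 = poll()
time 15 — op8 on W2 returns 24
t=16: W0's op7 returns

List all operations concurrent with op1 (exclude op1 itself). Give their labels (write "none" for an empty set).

concurrent with op1 ([1,3]): every op whose interval crosses 1..3
op2 [2,6]: concurrent
op3 [4,5]: after
op4 [7,12]: after
op5 [8,10]: after
op6 [9,11]: after
op7 [13,16]: after
op8 [14,15]: after

op2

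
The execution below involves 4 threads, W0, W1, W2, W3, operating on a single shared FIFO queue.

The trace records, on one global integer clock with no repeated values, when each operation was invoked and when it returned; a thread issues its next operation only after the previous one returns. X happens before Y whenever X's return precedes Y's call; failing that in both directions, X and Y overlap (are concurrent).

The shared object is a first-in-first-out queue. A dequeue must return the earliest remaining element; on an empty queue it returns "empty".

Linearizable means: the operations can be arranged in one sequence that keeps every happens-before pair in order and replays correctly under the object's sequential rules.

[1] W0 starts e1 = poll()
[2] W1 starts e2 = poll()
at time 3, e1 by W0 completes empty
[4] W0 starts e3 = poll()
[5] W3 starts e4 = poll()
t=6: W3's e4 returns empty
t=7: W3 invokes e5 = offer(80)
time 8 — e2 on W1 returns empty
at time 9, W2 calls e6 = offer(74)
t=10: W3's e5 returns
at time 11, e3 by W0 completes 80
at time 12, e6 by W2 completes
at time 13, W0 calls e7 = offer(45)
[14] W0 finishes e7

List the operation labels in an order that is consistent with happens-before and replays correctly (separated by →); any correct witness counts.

e1 → e2 → e4 → e5 → e3 → e6 → e7

step 1: e1 poll() → empty — queue <>
step 2: e2 poll() → empty — queue <>
step 3: e4 poll() → empty — queue <>
step 4: e5 offer(80) — queue <80>
step 5: e3 poll() → 80 — queue <>
step 6: e6 offer(74) — queue <74>
step 7: e7 offer(45) — queue <74,45>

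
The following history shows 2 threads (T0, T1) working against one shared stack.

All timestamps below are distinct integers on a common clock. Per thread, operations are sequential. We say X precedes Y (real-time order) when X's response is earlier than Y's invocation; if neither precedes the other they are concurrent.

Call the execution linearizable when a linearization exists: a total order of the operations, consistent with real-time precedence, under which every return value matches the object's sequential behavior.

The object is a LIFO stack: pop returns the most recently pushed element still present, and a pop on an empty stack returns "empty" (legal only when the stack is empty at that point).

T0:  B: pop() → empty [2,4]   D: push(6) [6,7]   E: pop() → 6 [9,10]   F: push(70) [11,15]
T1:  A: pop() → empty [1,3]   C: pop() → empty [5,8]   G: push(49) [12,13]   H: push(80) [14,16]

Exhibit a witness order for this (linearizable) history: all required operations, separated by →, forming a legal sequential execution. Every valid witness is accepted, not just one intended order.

1. A pop() → empty, leaving stack <>
2. B pop() → empty, leaving stack <>
3. C pop() → empty, leaving stack <>
4. D push(6), leaving stack <6>
5. E pop() → 6, leaving stack <>
6. F push(70), leaving stack <70>
7. G push(49), leaving stack <70,49>
8. H push(80), leaving stack <70,49,80>

A → B → C → D → E → F → G → H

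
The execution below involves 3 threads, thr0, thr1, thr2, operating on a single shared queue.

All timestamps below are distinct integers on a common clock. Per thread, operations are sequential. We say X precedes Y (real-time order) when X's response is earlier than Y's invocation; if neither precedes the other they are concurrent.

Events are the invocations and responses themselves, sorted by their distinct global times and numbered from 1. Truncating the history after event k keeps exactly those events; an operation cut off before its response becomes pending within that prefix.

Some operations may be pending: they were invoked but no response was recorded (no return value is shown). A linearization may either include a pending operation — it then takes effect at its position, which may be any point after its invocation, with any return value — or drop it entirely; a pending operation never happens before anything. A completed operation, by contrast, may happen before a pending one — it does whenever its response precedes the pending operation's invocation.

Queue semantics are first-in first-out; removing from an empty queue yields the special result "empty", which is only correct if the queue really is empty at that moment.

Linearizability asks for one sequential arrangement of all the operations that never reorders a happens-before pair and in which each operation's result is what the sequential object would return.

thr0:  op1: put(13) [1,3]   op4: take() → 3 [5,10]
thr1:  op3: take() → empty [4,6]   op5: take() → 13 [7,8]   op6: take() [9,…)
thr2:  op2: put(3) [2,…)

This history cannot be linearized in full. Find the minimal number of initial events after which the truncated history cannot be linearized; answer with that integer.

8

events 1..7 are linearizable; a witness order is op1, op4, op3:
after step 1 (op1 put(13)): queue <13>
after step 2 (op4 take() (pending, included)): queue <>
after step 3 (op3 take() → empty): queue <>
adding event 8 (op5 responds at 8) leaves no legal real-time order
every completion of the 2 pending operations (op2, op4) was checked; none linearizes
for example op1, op3, op5 (pending dropped) fails at step 2: op3 take() → empty is not legal there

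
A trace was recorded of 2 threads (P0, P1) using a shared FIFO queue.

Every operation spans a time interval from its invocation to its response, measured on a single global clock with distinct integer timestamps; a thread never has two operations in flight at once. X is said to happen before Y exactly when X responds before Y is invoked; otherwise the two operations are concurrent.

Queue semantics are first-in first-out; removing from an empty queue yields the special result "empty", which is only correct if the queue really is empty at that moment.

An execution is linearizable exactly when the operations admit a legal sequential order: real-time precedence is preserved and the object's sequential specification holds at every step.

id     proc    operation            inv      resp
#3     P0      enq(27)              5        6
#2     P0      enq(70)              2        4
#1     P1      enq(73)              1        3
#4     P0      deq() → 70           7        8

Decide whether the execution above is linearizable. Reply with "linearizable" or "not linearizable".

linearizable

a witness: #2, #1, #3, #4
after step 1 (#2 enq(70)): queue <70>
after step 2 (#1 enq(73)): queue <70,73>
after step 3 (#3 enq(27)): queue <70,73,27>
after step 4 (#4 deq() → 70): queue <73,27>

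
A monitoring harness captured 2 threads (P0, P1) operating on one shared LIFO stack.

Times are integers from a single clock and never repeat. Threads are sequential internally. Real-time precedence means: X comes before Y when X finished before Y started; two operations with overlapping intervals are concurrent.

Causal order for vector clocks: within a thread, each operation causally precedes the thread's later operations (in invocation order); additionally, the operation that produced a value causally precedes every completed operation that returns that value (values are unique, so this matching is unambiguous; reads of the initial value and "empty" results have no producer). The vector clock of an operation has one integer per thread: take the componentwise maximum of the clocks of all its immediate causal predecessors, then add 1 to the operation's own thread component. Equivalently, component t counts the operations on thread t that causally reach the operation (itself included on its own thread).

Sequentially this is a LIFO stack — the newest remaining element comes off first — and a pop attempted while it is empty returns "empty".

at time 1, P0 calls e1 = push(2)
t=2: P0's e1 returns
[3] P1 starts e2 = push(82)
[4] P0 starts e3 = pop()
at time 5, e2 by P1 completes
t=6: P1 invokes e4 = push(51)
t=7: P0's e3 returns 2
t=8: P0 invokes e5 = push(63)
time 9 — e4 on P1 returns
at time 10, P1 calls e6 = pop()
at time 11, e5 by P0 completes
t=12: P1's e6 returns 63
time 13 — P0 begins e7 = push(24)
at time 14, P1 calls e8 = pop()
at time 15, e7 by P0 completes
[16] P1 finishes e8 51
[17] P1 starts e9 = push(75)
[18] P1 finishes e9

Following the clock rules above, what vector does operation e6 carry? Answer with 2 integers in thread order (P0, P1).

(3, 3)

invoked at 3, e2 has no predecessors; its own P1 bump gives (0, 1)
invoked at 1, e1 has no predecessors; its own P0 bump gives (1, 0)
invoked at 6, e4 merges VC(e2)=(0, 1) and bumps P1's slot → (0, 2)
invoked at 4, e3 merges VC(e1)=(1, 0) and bumps P0's slot → (2, 0)
invoked at 8, e5 merges VC(e3)=(2, 0) and bumps P0's slot → (3, 0)
invoked at 13, e7 merges VC(e5)=(3, 0) and bumps P0's slot → (4, 0)
invoked at 10, e6 merges VC(e4)=(0, 2), VC(e5)=(3, 0) and bumps P1's slot → (3, 3)
invoked at 14, e8 merges VC(e4)=(0, 2), VC(e6)=(3, 3) and bumps P1's slot → (3, 4)
invoked at 17, e9 merges VC(e8)=(3, 4) and bumps P1's slot → (3, 5)
target: VC(e6) = (3, 3)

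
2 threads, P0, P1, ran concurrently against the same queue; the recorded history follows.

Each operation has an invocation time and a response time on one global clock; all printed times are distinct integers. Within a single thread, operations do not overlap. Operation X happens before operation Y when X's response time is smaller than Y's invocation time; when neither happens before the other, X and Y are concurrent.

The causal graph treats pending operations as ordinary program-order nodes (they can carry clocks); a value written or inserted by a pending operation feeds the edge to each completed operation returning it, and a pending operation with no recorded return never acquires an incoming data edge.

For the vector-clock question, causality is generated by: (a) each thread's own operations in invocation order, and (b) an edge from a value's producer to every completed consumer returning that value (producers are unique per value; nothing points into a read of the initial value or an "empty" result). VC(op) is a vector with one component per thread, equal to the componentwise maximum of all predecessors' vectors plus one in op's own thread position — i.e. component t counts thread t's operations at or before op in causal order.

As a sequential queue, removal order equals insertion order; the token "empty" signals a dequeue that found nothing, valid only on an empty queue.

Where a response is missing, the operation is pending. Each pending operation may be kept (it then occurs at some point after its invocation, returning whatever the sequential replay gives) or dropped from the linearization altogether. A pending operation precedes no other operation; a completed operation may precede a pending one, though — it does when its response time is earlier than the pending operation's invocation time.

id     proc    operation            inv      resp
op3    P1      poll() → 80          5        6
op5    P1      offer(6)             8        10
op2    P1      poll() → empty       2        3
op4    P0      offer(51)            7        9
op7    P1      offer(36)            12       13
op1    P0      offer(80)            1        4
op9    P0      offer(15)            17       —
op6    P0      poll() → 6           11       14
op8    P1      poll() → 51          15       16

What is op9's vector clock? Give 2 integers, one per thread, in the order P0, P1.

no predecessors for op2 (invoked 2): P1 increments from zero → (0, 1)
no predecessors for op1 (invoked 1): P0 increments from zero → (1, 0)
from VC(op1)=(1, 0), op4 (invoked 7) maxes components and bumps P0 → (2, 0)
from VC(op1)=(1, 0), VC(op2)=(0, 1), op3 (invoked 5) maxes components and bumps P1 → (1, 2)
from VC(op3)=(1, 2), op5 (invoked 8) maxes components and bumps P1 → (1, 3)
from VC(op5)=(1, 3), op7 (invoked 12) maxes components and bumps P1 → (1, 4)
from VC(op4)=(2, 0), VC(op5)=(1, 3), op6 (invoked 11) maxes components and bumps P0 → (3, 3)
from VC(op4)=(2, 0), VC(op7)=(1, 4), op8 (invoked 15) maxes components and bumps P1 → (2, 5)
from VC(op6)=(3, 3), op9 (invoked 17) maxes components and bumps P0 → (4, 3)
target: VC(op9) = (4, 3)

(4, 3)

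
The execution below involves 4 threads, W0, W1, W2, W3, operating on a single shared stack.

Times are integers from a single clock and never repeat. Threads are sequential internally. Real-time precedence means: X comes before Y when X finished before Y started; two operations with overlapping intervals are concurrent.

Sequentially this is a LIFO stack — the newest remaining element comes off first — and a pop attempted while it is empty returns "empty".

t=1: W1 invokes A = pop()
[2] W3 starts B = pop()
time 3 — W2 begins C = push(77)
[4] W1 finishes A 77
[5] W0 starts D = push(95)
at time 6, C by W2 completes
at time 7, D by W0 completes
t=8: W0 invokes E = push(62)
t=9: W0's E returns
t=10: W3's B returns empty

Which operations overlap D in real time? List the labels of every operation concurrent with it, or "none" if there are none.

D runs from 5 to 7; window-overlapping ops are concurrent
A [1,4]: before
B [2,10]: concurrent
C [3,6]: concurrent
E [8,9]: after

B, C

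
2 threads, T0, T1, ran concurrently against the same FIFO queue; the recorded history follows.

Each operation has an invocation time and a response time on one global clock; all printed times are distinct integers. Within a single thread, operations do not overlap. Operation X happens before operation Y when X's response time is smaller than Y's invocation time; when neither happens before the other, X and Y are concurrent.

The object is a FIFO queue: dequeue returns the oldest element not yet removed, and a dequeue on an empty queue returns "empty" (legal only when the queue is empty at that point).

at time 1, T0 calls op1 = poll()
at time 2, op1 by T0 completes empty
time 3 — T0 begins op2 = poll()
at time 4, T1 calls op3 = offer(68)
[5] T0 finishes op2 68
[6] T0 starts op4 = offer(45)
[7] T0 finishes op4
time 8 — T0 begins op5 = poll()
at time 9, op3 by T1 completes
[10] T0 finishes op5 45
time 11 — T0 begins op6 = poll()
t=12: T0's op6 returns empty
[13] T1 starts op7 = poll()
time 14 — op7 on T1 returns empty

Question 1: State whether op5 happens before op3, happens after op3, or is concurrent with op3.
op5 spans [8,10], op3 spans [4,9]
the intervals overlap in both directions

concurrent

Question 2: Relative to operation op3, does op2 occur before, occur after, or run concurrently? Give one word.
op2 spans [3,5], op3 spans [4,9]
the intervals overlap in both directions

concurrent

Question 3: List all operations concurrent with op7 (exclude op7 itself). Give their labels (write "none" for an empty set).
overlap test against op7 [13,14]: concurrent iff the interval meets 13..14
op1 [1,2]: before
op2 [3,5]: before
op3 [4,9]: before
op4 [6,7]: before
op5 [8,10]: before
op6 [11,12]: before

none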